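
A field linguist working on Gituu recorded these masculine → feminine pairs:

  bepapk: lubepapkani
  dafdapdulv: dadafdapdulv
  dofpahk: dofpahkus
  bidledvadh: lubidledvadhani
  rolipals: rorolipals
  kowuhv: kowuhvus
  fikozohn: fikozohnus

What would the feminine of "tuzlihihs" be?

"tuzlihihs" has second-to-last letter 'h'. The stems whose second-to-last letter is 'h' (kowuhv → kowuhvus, fikozohn → fikozohnus, dofpahk → dofpahkus) add -us.
The other patterns: stems whose second-to-last letter is 'l' repeat the first consonant+vowel as a prefix; stems whose second-to-last letter is 'd' or 'p' add lu- … -ani around the stem.
So tuzlihihs → tuzlihihsus.

tuzlihihsus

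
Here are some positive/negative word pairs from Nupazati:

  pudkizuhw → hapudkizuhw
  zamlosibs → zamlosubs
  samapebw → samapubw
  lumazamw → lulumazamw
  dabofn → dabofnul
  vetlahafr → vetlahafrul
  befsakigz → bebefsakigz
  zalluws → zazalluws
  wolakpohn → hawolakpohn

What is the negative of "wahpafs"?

wahpafsul

samapebw and pudkizuhw both end in -w yet inflect differently (samapubw, hapudkizuhw), so the final letter is not what conditions the rule; the second-to-last letter is.
"wahpafs" has second-to-last letter 'f'. The stems whose second-to-last letter is 'f' (dabofn → dabofnul, vetlahafr → vetlahafrul) add -ul.
So wahpafs → wahpafsul.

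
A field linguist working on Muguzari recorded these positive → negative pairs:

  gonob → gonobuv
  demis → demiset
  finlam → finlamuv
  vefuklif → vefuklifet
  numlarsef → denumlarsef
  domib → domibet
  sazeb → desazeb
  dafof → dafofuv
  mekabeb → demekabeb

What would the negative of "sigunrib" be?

domib and mekabeb both end in -b yet inflect differently (domibet, demekabeb), so the final letter is not what conditions the rule; the last vowel is.
"sigunrib" has last vowel 'i'. The stems whose last vowel is 'i' (vefuklif → vefuklifet, demis → demiset, domib → domibet) add -et.
The other patterns: stems whose last vowel is 'e' add the prefix de-; stems whose last vowel is 'a' or 'o' add -uv.
So sigunrib → sigunribet.

sigunribet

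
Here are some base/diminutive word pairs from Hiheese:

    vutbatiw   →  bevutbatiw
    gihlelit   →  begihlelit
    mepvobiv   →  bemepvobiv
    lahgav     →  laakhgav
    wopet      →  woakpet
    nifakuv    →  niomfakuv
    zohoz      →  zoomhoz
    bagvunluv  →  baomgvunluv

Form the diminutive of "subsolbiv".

"subsolbiv" has last vowel 'i'. The stems whose last vowel is 'i' (vutbatiw → bevutbatiw, gihlelit → begihlelit, mepvobiv → bemepvobiv) add the prefix be-.
So subsolbiv → besubsolbiv.

besubsolbiv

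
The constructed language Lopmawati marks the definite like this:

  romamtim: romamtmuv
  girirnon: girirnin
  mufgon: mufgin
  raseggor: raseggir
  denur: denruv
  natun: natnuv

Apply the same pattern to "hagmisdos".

hagmisdis

raseggor and denur both end in -r yet inflect differently (raseggir, denruv), so the final letter is not what conditions the rule; the last vowel is.
"hagmisdos" has last vowel 'o'. The stems whose last vowel is 'o' (girirnon → girirnin, mufgon → mufgin, raseggor → raseggir) change the last vowel to 'i'.
So hagmisdos → hagmisdis.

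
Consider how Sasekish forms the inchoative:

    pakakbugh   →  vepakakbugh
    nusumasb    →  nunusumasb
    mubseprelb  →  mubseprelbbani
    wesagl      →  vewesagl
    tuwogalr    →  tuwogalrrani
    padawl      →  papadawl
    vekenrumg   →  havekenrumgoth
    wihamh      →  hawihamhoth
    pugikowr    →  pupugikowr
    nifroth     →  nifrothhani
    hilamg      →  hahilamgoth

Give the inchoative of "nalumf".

hanalumfoth

pakakbugh and wihamh both end in -h yet inflect differently (vepakakbugh, hawihamhoth), so the final letter is not what conditions the rule; the second-to-last letter is.
"nalumf" has second-to-last letter 'm'. The stems whose second-to-last letter is 'm' (hilamg → hahilamgoth, wihamh → hawihamhoth, vekenrumg → havekenrumgoth) add ha- … -oth around the stem.
The other patterns: stems whose second-to-last letter is 'g' add the prefix ve-; stems whose second-to-last letter is 'l' or 't' double the final consonant and add -ani; stems whose second-to-last letter is 's' or 'w' repeat the first consonant+vowel as a prefix.
So nalumf → hanalumfoth.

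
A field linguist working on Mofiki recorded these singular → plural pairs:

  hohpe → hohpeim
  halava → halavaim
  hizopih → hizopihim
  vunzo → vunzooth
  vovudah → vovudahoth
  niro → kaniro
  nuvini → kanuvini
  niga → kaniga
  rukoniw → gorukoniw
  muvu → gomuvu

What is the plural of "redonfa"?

goredonfa

hizopih and vovudah both end in -h yet inflect differently (hizopihim, vovudahoth), so the final letter is not what conditions the rule; the first letter is.
"redonfa" begins with r-. The one such stem in the data (rukoniw → gorukoniw) adds the prefix go-, so the same rule applies.
So redonfa → goredonfa.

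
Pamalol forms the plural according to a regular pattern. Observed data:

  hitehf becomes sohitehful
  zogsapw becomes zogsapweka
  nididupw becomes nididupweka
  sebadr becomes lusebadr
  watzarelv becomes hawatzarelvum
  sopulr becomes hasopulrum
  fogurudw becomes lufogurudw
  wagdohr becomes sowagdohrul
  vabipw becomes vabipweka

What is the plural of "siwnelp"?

sopulr and wagdohr both end in -r yet inflect differently (hasopulrum, sowagdohrul), so the final letter is not what conditions the rule; the second-to-last letter is.
"siwnelp" has second-to-last letter 'l'. The stems whose second-to-last letter is 'l' (sopulr → hasopulrum, watzarelv → hawatzarelvum) add ha- … -um around the stem.
The other patterns: stems whose second-to-last letter is 'p' add -eka; stems whose second-to-last letter is 'h' add so- … -ul around the stem; stems whose second-to-last letter is 'd' add the prefix lu-.
So siwnelp → hasiwnelpum.

hasiwnelpum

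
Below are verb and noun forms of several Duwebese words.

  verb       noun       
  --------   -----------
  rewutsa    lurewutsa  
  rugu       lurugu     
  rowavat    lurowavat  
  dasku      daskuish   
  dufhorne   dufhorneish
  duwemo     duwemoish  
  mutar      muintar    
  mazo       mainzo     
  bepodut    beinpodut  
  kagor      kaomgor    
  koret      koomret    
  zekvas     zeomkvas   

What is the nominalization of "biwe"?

rugu and dasku both end in -u yet inflect differently (lurugu, daskuish), so the final letter is not what conditions the rule; the first letter is.
"biwe" begins with b-. The one such stem in the data (bepodut → beinpodut) inserts -in- after the first vowel (as do mutar, mazo), so the same rule applies.
So biwe → biinwe.

biinwe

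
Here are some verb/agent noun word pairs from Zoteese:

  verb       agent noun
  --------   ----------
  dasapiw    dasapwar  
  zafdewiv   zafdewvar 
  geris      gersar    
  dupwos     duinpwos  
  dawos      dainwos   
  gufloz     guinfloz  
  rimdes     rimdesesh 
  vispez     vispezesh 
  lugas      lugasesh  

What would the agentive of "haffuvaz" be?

geris and dupwos both end in -s yet inflect differently (gersar, duinpwos), so the final letter is not what conditions the rule; the last vowel is.
"haffuvaz" has last vowel 'a'. The one such stem in the data (lugas → lugasesh) adds -esh, so the same rule applies.
So haffuvaz → haffuvazesh.

haffuvazesh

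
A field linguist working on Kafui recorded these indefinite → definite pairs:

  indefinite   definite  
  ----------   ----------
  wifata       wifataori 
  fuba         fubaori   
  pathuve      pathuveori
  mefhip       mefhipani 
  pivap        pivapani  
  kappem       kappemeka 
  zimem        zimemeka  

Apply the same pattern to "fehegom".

fehegomeka

wifata and pivap both have last vowel 'a' yet inflect differently (wifataori, pivapani), so the last vowel is not what conditions the rule; the final letter is.
"fehegom" ends in -m. The stems ending in -m (kappem → kappemeka, zimem → zimemeka) add -eka.
The other patterns: stems ending in -a or -e add -ori; stems ending in -p add -ani.
So fehegom → fehegomeka.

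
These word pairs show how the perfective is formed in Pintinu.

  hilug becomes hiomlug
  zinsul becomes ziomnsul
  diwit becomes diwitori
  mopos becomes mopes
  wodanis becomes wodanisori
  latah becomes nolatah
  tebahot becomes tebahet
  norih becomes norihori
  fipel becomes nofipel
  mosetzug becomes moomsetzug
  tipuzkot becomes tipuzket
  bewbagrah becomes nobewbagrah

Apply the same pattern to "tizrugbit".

tizrugbitori

bewbagrah and norih both end in -h yet inflect differently (nobewbagrah, norihori), so the final letter is not what conditions the rule; the last vowel is.
"tizrugbit" has last vowel 'i'. The stems whose last vowel is 'i' (wodanis → wodanisori, diwit → diwitori, norih → norihori) add -ori.
So tizrugbit → tizrugbitori.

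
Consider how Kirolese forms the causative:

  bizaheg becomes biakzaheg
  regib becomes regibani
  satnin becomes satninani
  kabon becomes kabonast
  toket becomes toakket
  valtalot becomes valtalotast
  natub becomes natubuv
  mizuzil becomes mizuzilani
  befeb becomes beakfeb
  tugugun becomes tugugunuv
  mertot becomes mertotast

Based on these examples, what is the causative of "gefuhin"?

befeb and regib both end in -b yet inflect differently (beakfeb, regibani), so the final letter is not what conditions the rule; the last vowel is.
"gefuhin" has last vowel 'i'. The stems whose last vowel is 'i' (regib → regibani, mizuzil → mizuzilani, satnin → satninani) add -ani.
The other patterns: stems whose last vowel is 'e' insert -ak- after the first vowel; stems whose last vowel is 'o' add -ast; stems whose last vowel is 'u' add -uv.
So gefuhin → gefuhinani.

gefuhinani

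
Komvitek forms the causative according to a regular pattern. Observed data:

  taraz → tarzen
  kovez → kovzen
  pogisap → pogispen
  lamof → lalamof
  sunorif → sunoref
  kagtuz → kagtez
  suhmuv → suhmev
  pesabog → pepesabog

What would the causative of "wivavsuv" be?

wivavsev

sunorif and lamof both end in -f yet inflect differently (sunoref, lalamof), so the final letter is not what conditions the rule; the last vowel is.
"wivavsuv" has last vowel 'u'. The stems whose last vowel is 'u' (suhmuv → suhmev, kagtuz → kagtez) change the last vowel to 'e'.
The other patterns: stems whose last vowel is 'o' repeat the first consonant+vowel as a prefix; stems whose last vowel is 'a' or 'e' delete the last vowel and add -en.
So wivavsuv → wivavsev.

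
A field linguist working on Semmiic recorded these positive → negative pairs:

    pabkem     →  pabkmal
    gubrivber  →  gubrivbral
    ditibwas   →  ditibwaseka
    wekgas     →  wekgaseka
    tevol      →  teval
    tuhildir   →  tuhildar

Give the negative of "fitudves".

gubrivber and tuhildir both end in -r yet inflect differently (gubrivbral, tuhildar), so the final letter is not what conditions the rule; the last vowel is.
"fitudves" has last vowel 'e'. The stems whose last vowel is 'e' (pabkem → pabkmal, gubrivber → gubrivbral) delete the last vowel and add -al.
So fitudves → fitudvsal.

fitudvsal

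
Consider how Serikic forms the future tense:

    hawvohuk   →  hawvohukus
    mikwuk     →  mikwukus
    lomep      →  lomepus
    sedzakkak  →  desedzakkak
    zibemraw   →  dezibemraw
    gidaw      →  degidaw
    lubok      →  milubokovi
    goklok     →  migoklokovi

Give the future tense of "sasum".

hawvohuk and sedzakkak both end in -k yet inflect differently (hawvohukus, desedzakkak), so the final letter is not what conditions the rule; the last vowel is.
"sasum" has last vowel 'u'. The stems whose last vowel is 'u' (hawvohuk → hawvohukus, mikwuk → mikwukus) add -us.
So sasum → sasumus.

sasumus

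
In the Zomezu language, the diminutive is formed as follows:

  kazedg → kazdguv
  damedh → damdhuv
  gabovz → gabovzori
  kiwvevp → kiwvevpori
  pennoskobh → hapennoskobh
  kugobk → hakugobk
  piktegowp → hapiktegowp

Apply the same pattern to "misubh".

damedh and pennoskobh both end in -h yet inflect differently (damdhuv, hapennoskobh), so the final letter is not what conditions the rule; the second-to-last letter is.
"misubh" has second-to-last letter 'b'. The stems whose second-to-last letter is 'b' (pennoskobh → hapennoskobh, kugobk → hakugobk) add the prefix ha-.
The other patterns: stems whose second-to-last letter is 'd' delete the last vowel and add -uv; stems whose second-to-last letter is 'v' add -ori.
So misubh → hamisubh.

hamisubh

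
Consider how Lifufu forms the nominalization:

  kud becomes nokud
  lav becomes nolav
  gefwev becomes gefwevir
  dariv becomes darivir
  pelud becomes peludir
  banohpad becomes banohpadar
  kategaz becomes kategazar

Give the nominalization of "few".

lav and gefwev both end in -v yet inflect differently (nolav, gefwevir), so the final letter is not what conditions the rule; the number of vowels is.
"few" has 1 vowel. The stems with 1 vowel (kud → nokud, lav → nolav) add the prefix no-.
The other patterns: stems with 2 vowels add -ir; stems with 3 vowels add -ar.
So few → nofew.

nofew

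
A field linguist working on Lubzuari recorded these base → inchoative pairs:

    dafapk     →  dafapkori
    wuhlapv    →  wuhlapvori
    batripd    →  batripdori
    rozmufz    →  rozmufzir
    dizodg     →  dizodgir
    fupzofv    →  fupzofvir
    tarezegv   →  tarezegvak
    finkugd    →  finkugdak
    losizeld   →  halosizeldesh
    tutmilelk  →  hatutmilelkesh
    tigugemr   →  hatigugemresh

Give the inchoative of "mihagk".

mihagkak

wuhlapv and fupzofv both end in -v yet inflect differently (wuhlapvori, fupzofvir), so the final letter is not what conditions the rule; the second-to-last letter is.
"mihagk" has second-to-last letter 'g'. The stems whose second-to-last letter is 'g' (tarezegv → tarezegvak, finkugd → finkugdak) add -ak.
The other patterns: stems whose second-to-last letter is 'p' add -ori; stems whose second-to-last letter is 'd' or 'f' add -ir; stems whose second-to-last letter is 'l' or 'm' add ha- … -esh around the stem.
So mihagk → mihagkak.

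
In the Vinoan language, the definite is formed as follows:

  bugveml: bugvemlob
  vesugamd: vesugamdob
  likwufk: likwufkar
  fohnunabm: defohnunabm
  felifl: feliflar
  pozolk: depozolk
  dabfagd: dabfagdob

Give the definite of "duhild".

"duhild" has second-to-last letter 'l'. The one such stem in the data (pozolk → depozolk) adds the prefix de-, so the same rule applies.
So duhild → deduhild.

deduhild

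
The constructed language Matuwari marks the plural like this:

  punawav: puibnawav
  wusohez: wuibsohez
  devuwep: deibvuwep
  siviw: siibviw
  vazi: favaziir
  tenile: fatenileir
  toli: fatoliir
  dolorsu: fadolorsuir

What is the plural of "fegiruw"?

feibgiruw

"fegiruw" ends in a consonant. The stems ending in a consonant (punawav → puibnawav, wusohez → wuibsohez, devuwep → deibvuwep) insert -ib- after the first vowel.
The other pattern: stems ending in a vowel add fa- … -ir around the stem.
So fegiruw → feibgiruw.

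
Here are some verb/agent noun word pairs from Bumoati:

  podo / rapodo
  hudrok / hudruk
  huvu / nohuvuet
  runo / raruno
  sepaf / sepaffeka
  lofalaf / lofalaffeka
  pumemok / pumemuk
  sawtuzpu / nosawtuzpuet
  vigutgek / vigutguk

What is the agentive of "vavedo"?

ravavedo

hudrok and runo both have last vowel 'o' yet inflect differently (hudruk, raruno), so the last vowel is not what conditions the rule; the final letter is.
"vavedo" ends in -o. The stems ending in -o (runo → raruno, podo → rapodo) add the prefix ra-.
So vavedo → ravavedo.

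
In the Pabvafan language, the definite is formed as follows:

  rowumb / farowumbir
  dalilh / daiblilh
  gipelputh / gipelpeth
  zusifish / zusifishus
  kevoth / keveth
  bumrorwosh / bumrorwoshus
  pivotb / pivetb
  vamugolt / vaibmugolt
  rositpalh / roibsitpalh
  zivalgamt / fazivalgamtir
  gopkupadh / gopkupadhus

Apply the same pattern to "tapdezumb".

zivalgamt and vamugolt both end in -t yet inflect differently (fazivalgamtir, vaibmugolt), so the final letter is not what conditions the rule; the second-to-last letter is.
"tapdezumb" has second-to-last letter 'm'. The stems whose second-to-last letter is 'm' (rowumb → farowumbir, zivalgamt → fazivalgamtir) add fa- … -ir around the stem.
So tapdezumb → fatapdezumbir.

fatapdezumbir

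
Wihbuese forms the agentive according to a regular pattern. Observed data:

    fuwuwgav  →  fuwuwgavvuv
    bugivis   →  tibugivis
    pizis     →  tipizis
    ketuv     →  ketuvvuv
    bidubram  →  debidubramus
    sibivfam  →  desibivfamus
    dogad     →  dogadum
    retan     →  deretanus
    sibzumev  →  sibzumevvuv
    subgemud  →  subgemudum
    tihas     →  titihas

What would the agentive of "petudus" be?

tipetudus

dogad and fuwuwgav both have last vowel 'a' yet inflect differently (dogadum, fuwuwgavvuv), so the last vowel is not what conditions the rule; the final letter is.
"petudus" ends in -s. The stems ending in -s (bugivis → tibugivis, tihas → titihas, pizis → tipizis) add the prefix ti-.
So petudus → tipetudus.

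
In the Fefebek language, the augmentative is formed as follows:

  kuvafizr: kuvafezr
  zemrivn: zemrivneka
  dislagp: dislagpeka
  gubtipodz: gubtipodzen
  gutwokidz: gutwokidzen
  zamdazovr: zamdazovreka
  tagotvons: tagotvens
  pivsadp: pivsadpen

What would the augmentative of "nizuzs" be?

kuvafizr and zamdazovr both end in -r yet inflect differently (kuvafezr, zamdazovreka), so the final letter is not what conditions the rule; the second-to-last letter is.
"nizuzs" has second-to-last letter 'z'. The one such stem in the data (kuvafizr → kuvafezr) changes the last vowel to 'e' (as does tagotvons), so the same rule applies.
So nizuzs → nizezs.

nizezs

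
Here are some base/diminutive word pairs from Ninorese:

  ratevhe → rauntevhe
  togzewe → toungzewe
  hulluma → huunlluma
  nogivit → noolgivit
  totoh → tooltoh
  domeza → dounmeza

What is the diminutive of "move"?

totoh and togzewe both begin with t- yet inflect differently (tooltoh, toungzewe), so the first letter is not what conditions the rule; whether the stem ends in a vowel or a consonant is.
"move" ends in a vowel. The stems ending in a vowel (ratevhe → rauntevhe, domeza → dounmeza, togzewe → toungzewe) insert -un- after the first vowel.
The other pattern: stems ending in a consonant insert -ol- after the first vowel.
So move → mounve.

mounve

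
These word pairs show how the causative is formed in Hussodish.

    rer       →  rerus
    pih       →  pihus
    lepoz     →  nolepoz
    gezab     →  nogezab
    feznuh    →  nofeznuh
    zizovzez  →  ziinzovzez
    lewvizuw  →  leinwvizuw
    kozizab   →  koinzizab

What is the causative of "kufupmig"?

pih and feznuh both end in -h yet inflect differently (pihus, nofeznuh), so the final letter is not what conditions the rule; the number of vowels is.
"kufupmig" has 3 vowels. The stems with 3 vowels (zizovzez → ziinzovzez, lewvizuw → leinwvizuw, kozizab → koinzizab) insert -in- after the first vowel.
So kufupmig → kuinfupmig.

kuinfupmig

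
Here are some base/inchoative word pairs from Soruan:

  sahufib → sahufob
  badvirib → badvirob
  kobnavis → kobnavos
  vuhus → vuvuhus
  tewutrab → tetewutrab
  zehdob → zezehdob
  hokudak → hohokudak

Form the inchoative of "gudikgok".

kobnavis and vuhus both end in -s yet inflect differently (kobnavos, vuvuhus), so the final letter is not what conditions the rule; the last vowel is.
"gudikgok" has last vowel 'o'. The one such stem in the data (zehdob → zezehdob) repeats the first consonant+vowel as a prefix (as do vuhus, tewutrab), so the same rule applies.
So gudikgok → gugudikgok.

gugudikgok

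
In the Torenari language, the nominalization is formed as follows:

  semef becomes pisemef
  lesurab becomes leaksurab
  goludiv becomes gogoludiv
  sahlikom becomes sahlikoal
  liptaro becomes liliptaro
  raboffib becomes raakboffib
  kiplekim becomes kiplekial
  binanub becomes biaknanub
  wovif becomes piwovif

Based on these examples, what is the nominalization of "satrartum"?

raboffib and kiplekim both have last vowel 'i' yet inflect differently (raakboffib, kiplekial), so the last vowel is not what conditions the rule; the final letter is.
"satrartum" ends in -m. The stems ending in -m (kiplekim → kiplekial, sahlikom → sahlikoal) drop the final letter and add -al.
So satrartum → satrartual.

satrartual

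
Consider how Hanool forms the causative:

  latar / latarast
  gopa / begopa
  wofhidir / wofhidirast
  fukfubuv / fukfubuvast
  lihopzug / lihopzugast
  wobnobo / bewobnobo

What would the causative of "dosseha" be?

bedosseha

"dosseha" ends in a vowel. The stems ending in a vowel (gopa → begopa, wobnobo → bewobnobo) add the prefix be-.
The other pattern: stems ending in a consonant add -ast.
So dosseha → bedosseha.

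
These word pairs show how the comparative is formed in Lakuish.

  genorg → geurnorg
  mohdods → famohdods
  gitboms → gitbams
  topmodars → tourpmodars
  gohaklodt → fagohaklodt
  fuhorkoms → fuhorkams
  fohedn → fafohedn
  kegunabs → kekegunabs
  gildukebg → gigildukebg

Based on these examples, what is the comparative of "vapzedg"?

favapzedg

topmodars and mohdods both end in -s yet inflect differently (tourpmodars, famohdods), so the final letter is not what conditions the rule; the second-to-last letter is.
"vapzedg" has second-to-last letter 'd'. The stems whose second-to-last letter is 'd' (fohedn → fafohedn, mohdods → famohdods, gohaklodt → fagohaklodt) add the prefix fa-.
So vapzedg → favapzedg.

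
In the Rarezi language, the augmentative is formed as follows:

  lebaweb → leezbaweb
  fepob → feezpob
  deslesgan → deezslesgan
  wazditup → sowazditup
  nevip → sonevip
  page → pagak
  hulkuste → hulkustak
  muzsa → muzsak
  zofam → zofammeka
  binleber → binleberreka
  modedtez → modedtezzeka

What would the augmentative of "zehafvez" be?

lebaweb and page both have last vowel 'e' yet inflect differently (leezbaweb, pagak), so the last vowel is not what conditions the rule; the final letter is.
"zehafvez" ends in -z. The one such stem in the data (modedtez → modedtezzeka) doubles the final consonant and adds -eka (as do zofam, binleber), so the same rule applies.
The other patterns: stems ending in -b or -n insert -ez- after the first vowel; stems ending in -p add the prefix so-; stems ending in -a or -e drop the final letter and add -ak.
So zehafvez → zehafvezzeka.

zehafvezzeka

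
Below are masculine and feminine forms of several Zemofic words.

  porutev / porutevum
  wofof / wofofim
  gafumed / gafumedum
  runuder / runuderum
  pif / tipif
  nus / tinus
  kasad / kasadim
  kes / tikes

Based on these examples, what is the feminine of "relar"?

relarim

"relar" has 2 vowels. The stems with 2 vowels (wofof → wofofim, kasad → kasadim) add -im.
The other patterns: stems with 1 vowel add the prefix ti-; stems with 3 vowels add -um.
So relar → relarim.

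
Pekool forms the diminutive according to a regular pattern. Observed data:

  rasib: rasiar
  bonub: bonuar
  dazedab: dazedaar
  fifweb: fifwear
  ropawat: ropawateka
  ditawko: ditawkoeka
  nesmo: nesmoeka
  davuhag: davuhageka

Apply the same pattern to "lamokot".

dazedab and ropawat both have last vowel 'a' yet inflect differently (dazedaar, ropawateka), so the last vowel is not what conditions the rule; the final letter is.
"lamokot" ends in -t. The one such stem in the data (ropawat → ropawateka) adds -eka, so the same rule applies.
So lamokot → lamokoteka.

lamokoteka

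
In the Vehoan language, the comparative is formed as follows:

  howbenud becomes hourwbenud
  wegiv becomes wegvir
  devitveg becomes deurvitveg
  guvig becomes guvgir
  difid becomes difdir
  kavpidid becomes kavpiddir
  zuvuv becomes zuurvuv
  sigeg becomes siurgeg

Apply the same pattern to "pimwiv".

guvig and sigeg both end in -g yet inflect differently (guvgir, siurgeg), so the final letter is not what conditions the rule; the last vowel is.
"pimwiv" has last vowel 'i'. The stems whose last vowel is 'i' (wegiv → wegvir, guvig → guvgir, kavpidid → kavpiddir) delete the last vowel and add -ir.
So pimwiv → pimwvir.

pimwvir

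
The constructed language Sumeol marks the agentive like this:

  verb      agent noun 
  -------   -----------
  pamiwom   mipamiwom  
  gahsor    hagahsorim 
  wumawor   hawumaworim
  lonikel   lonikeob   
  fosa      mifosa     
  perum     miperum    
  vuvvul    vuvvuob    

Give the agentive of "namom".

minamom

"namom" ends in -m. The stems ending in -m (pamiwom → mipamiwom, perum → miperum) add the prefix mi-.
The other patterns: stems ending in -l drop the final letter and add -ob; stems ending in -r add ha- … -im around the stem.
So namom → minamom.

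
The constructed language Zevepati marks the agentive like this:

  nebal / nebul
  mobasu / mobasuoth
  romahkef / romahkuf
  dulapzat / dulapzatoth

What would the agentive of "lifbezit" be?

dulapzat and nebal both have last vowel 'a' yet inflect differently (dulapzatoth, nebul), so the last vowel is not what conditions the rule; the final letter is.
"lifbezit" ends in -t. The one such stem in the data (dulapzat → dulapzatoth) adds -oth, so the same rule applies.
So lifbezit → lifbezitoth.

lifbezitoth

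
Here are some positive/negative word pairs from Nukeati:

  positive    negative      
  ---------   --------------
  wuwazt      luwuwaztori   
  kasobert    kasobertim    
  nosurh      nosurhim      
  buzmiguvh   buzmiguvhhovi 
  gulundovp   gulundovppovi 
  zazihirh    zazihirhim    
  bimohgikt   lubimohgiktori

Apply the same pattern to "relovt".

nosurh and buzmiguvh both end in -h yet inflect differently (nosurhim, buzmiguvhhovi), so the final letter is not what conditions the rule; the second-to-last letter is.
"relovt" has second-to-last letter 'v'. The stems whose second-to-last letter is 'v' (buzmiguvh → buzmiguvhhovi, gulundovp → gulundovppovi) double the final consonant and add -ovi.
The other patterns: stems whose second-to-last letter is 'r' add -im; stems whose second-to-last letter is 'k' or 'z' add lu- … -ori around the stem.
So relovt → relovttovi.

relovttovi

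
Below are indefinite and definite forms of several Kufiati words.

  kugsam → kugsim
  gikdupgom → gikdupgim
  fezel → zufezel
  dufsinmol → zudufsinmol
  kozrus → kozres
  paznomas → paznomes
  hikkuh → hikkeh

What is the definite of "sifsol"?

zusifsol

gikdupgom and dufsinmol both have last vowel 'o' yet inflect differently (gikdupgim, zudufsinmol), so the last vowel is not what conditions the rule; the final letter is.
"sifsol" ends in -l. The stems ending in -l (fezel → zufezel, dufsinmol → zudufsinmol) add the prefix zu-.
The other patterns: stems ending in -m change the last vowel to 'i'; stems ending in -h or -s change the last vowel to 'e'.
So sifsol → zusifsol.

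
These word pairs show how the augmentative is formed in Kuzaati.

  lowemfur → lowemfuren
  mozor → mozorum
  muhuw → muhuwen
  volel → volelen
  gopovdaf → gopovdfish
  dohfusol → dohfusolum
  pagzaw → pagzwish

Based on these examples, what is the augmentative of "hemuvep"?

hemuvepen

"hemuvep" has last vowel 'e'. The one such stem in the data (volel → volelen) adds -en, so the same rule applies.
So hemuvep → hemuvepen.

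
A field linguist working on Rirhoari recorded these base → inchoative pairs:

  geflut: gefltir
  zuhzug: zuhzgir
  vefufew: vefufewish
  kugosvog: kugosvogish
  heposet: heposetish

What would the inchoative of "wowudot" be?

wowudotish

zuhzug and kugosvog both end in -g yet inflect differently (zuhzgir, kugosvogish), so the final letter is not what conditions the rule; the last vowel is.
"wowudot" has last vowel 'o'. The one such stem in the data (kugosvog → kugosvogish) adds -ish, so the same rule applies.
So wowudot → wowudotish.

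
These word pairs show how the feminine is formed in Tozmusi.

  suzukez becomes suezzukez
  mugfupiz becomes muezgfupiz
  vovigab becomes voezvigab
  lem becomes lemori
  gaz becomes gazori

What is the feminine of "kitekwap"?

kieztekwap

"kitekwap" has 3 vowels. The stems with 3 vowels (suzukez → suezzukez, mugfupiz → muezgfupiz, vovigab → voezvigab) insert -ez- after the first vowel.
So kitekwap → kieztekwap.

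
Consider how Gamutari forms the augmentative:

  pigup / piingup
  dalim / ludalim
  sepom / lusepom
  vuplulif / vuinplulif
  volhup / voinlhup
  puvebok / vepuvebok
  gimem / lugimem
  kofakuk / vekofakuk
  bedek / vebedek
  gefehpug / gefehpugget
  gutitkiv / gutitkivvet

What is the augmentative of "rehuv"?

rehuvvet

sepom and puvebok both have last vowel 'o' yet inflect differently (lusepom, vepuvebok), so the last vowel is not what conditions the rule; the final letter is.
"rehuv" ends in -v. The one such stem in the data (gutitkiv → gutitkivvet) doubles the final consonant and adds -et (as does gefehpug), so the same rule applies.
So rehuv → rehuvvet.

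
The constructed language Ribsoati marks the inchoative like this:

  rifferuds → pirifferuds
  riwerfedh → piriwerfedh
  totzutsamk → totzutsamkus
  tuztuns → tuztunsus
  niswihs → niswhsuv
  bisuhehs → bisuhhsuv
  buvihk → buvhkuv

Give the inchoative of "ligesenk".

ligesenkus

rifferuds and tuztuns both end in -s yet inflect differently (pirifferuds, tuztunsus), so the final letter is not what conditions the rule; the second-to-last letter is.
"ligesenk" has second-to-last letter 'n'. The one such stem in the data (tuztuns → tuztunsus) adds -us, so the same rule applies.
The other patterns: stems whose second-to-last letter is 'd' add the prefix pi-; stems whose second-to-last letter is 'h' delete the last vowel and add -uv.
So ligesenk → ligesenkus.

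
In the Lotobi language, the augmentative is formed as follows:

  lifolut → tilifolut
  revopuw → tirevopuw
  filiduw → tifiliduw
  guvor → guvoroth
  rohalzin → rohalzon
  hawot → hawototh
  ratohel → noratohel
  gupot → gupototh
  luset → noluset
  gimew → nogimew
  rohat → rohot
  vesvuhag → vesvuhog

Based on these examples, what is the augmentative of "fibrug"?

tifibrug

rohat and gupot both end in -t yet inflect differently (rohot, gupototh), so the final letter is not what conditions the rule; the last vowel is.
"fibrug" has last vowel 'u'. The stems whose last vowel is 'u' (revopuw → tirevopuw, filiduw → tifiliduw, lifolut → tilifolut) add the prefix ti-.
The other patterns: stems whose last vowel is 'a' or 'i' change the last vowel to 'o'; stems whose last vowel is 'o' add -oth; stems whose last vowel is 'e' add the prefix no-.
So fibrug → tifibrug.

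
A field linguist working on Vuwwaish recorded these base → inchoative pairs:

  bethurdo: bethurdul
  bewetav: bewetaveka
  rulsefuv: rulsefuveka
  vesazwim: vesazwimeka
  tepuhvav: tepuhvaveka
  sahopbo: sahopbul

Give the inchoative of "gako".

bethurdo and bewetav both begin with b- yet inflect differently (bethurdul, bewetaveka), so the first letter is not what conditions the rule; the final letter is.
"gako" ends in -o. The stems ending in -o (sahopbo → sahopbul, bethurdo → bethurdul) drop the final letter and add -ul.
The other pattern: stems ending in -m or -v add -eka.
So gako → gakul.

gakul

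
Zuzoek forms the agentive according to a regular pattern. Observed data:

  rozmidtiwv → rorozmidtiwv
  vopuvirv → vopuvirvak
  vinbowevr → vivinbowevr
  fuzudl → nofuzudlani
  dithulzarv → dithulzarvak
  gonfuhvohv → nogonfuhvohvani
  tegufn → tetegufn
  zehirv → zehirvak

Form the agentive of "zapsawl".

zazapsawl

"zapsawl" has second-to-last letter 'w'. The one such stem in the data (rozmidtiwv → rorozmidtiwv) repeats the first consonant+vowel as a prefix (as do tegufn, vinbowevr), so the same rule applies.
The other patterns: stems whose second-to-last letter is 'd' or 'h' add no- … -ani around the stem; stems whose second-to-last letter is 'r' add -ak.
So zapsawl → zazapsawl.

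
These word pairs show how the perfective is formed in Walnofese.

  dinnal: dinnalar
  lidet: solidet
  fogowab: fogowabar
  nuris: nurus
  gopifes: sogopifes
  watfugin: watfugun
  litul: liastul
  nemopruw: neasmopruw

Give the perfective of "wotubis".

wotubus

litul and dinnal both end in -l yet inflect differently (liastul, dinnalar), so the final letter is not what conditions the rule; the last vowel is.
"wotubis" has last vowel 'i'. The stems whose last vowel is 'i' (nuris → nurus, watfugin → watfugun) change the last vowel to 'u'.
The other patterns: stems whose last vowel is 'u' insert -as- after the first vowel; stems whose last vowel is 'a' add -ar; stems whose last vowel is 'e' add the prefix so-.
So wotubis → wotubus.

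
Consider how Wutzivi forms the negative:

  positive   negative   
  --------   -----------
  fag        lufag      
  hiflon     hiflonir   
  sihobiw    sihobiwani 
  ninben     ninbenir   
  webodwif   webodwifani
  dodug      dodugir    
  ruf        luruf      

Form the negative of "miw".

lumiw

fag and dodug both end in -g yet inflect differently (lufag, dodugir), so the final letter is not what conditions the rule; the number of vowels is.
"miw" has 1 vowel. The stems with 1 vowel (ruf → luruf, fag → lufag) add the prefix lu-.
The other patterns: stems with 2 vowels add -ir; stems with 3 vowels add -ani.
So miw → lumiw.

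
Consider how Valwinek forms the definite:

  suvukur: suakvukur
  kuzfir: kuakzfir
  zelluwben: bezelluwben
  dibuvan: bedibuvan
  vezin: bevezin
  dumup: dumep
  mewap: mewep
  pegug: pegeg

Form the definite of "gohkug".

kuzfir and vezin both have last vowel 'i' yet inflect differently (kuakzfir, bevezin), so the last vowel is not what conditions the rule; the final letter is.
"gohkug" ends in -g. The one such stem in the data (pegug → pegeg) changes the last vowel to 'e' (as do dumup, mewap), so the same rule applies.
So gohkug → gohkeg.

gohkeg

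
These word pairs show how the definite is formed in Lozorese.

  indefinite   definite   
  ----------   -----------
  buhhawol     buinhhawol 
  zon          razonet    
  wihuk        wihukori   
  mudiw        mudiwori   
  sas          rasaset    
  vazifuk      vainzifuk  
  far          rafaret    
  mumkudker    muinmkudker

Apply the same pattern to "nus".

far and mumkudker both end in -r yet inflect differently (rafaret, muinmkudker), so the final letter is not what conditions the rule; the number of vowels is.
"nus" has 1 vowel. The stems with 1 vowel (far → rafaret, zon → razonet, sas → rasaset) add ra- … -et around the stem.
The other patterns: stems with 2 vowels add -ori; stems with 3 vowels insert -in- after the first vowel.
So nus → ranuset.

ranuset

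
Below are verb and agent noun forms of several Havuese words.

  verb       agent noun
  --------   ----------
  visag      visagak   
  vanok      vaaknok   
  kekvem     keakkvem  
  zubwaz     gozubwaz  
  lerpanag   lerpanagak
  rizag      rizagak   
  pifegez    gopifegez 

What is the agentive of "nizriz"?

gonizriz

rizag and zubwaz both have last vowel 'a' yet inflect differently (rizagak, gozubwaz), so the last vowel is not what conditions the rule; the final letter is.
"nizriz" ends in -z. The stems ending in -z (zubwaz → gozubwaz, pifegez → gopifegez) add the prefix go-.
So nizriz → gonizriz.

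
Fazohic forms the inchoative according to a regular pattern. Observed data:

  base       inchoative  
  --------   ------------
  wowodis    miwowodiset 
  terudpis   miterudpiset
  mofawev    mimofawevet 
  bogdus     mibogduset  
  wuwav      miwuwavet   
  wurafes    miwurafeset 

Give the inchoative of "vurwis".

mivurwiset

Every pair shown (wowodis → miwowodiset, terudpis → miterudpiset, mofawev → mimofawevet, …) follows the same rule: add mi- … -et around the stem.
So vurwis → mivurwiset.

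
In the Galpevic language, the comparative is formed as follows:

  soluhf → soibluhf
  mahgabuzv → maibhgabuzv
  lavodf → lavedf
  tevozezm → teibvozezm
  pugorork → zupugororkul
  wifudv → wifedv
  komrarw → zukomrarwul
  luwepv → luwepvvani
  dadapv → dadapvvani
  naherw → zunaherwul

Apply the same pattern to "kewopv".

kewopvvani

wifudv and luwepv both end in -v yet inflect differently (wifedv, luwepvvani), so the final letter is not what conditions the rule; the second-to-last letter is.
"kewopv" has second-to-last letter 'p'. The stems whose second-to-last letter is 'p' (luwepv → luwepvvani, dadapv → dadapvvani) double the final consonant and add -ani.
The other patterns: stems whose second-to-last letter is 'r' add zu- … -ul around the stem; stems whose second-to-last letter is 'd' change the last vowel to 'e'; stems whose second-to-last letter is 'h' or 'z' insert -ib- after the first vowel.
So kewopv → kewopvvani.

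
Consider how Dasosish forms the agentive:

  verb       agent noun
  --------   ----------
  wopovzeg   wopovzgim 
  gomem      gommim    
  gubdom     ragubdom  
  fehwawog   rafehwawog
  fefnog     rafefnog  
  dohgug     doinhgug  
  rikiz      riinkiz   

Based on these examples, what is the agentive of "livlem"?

gomem and gubdom both end in -m yet inflect differently (gommim, ragubdom), so the final letter is not what conditions the rule; the last vowel is.
"livlem" has last vowel 'e'. The stems whose last vowel is 'e' (wopovzeg → wopovzgim, gomem → gommim) delete the last vowel and add -im.
So livlem → livlmim.

livlmim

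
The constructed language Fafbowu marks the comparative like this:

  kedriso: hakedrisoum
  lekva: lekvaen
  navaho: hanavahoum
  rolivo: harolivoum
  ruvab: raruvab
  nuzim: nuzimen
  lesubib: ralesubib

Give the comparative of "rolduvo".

harolduvoum

"rolduvo" ends in -o. The stems ending in -o (navaho → hanavahoum, rolivo → harolivoum, kedriso → hakedrisoum) add ha- … -um around the stem.
So rolduvo → harolduvoum.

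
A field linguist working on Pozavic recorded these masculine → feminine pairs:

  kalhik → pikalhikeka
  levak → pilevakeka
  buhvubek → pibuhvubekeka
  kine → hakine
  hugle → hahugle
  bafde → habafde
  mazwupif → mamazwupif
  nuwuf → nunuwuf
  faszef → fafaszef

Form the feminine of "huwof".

huhuwof

buhvubek and kine both have last vowel 'e' yet inflect differently (pibuhvubekeka, hakine), so the last vowel is not what conditions the rule; the final letter is.
"huwof" ends in -f. The stems ending in -f (mazwupif → mamazwupif, nuwuf → nunuwuf, faszef → fafaszef) repeat the first consonant+vowel as a prefix.
So huwof → huhuwof.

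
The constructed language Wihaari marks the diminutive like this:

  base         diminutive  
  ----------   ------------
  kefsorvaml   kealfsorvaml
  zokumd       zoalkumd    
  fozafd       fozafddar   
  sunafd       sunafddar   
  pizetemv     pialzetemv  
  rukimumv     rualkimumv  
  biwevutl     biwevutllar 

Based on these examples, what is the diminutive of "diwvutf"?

diwvutffar

kefsorvaml and biwevutl both end in -l yet inflect differently (kealfsorvaml, biwevutllar), so the final letter is not what conditions the rule; the second-to-last letter is.
"diwvutf" has second-to-last letter 't'. The one such stem in the data (biwevutl → biwevutllar) doubles the final consonant and adds -ar (as do fozafd, sunafd), so the same rule applies.
The other pattern: stems whose second-to-last letter is 'm' insert -al- after the first vowel.
So diwvutf → diwvutffar.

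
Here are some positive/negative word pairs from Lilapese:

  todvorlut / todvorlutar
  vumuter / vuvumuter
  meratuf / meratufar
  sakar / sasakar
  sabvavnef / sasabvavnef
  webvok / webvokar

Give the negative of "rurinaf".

sabvavnef and meratuf both end in -f yet inflect differently (sasabvavnef, meratufar), so the final letter is not what conditions the rule; the last vowel is.
"rurinaf" has last vowel 'a'. The one such stem in the data (sakar → sasakar) repeats the first consonant+vowel as a prefix (as do vumuter, sabvavnef), so the same rule applies.
So rurinaf → rururinaf.

rururinaf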